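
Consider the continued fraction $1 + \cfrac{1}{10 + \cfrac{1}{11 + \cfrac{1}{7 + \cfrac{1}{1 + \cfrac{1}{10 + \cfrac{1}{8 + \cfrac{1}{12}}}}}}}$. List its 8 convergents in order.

Using the convergent recurrence p_i = a_i*p_{i-1} + p_{i-2}, q_i = a_i*q_{i-1} + q_{i-2} with p_{-2}=0, p_{-1}=1, q_{-2}=1, q_{-1}=0:
  i=0: a_0=1, p_0 = 1*1 + 0 = 1, q_0 = 1*0 + 1 = 1.
  i=1: a_1=10, p_1 = 10*1 + 1 = 11, q_1 = 10*1 + 0 = 10.
  i=2: a_2=11, p_2 = 11*11 + 1 = 122, q_2 = 11*10 + 1 = 111.
  i=3: a_3=7, p_3 = 7*122 + 11 = 865, q_3 = 7*111 + 10 = 787.
  i=4: a_4=1, p_4 = 1*865 + 122 = 987, q_4 = 1*787 + 111 = 898.
  i=5: a_5=10, p_5 = 10*987 + 865 = 10735, q_5 = 10*898 + 787 = 9767.
  i=6: a_6=8, p_6 = 8*10735 + 987 = 86867, q_6 = 8*9767 + 898 = 79034.
  i=7: a_7=12, p_7 = 12*86867 + 10735 = 1053139, q_7 = 12*79034 + 9767 = 958175.

1/1, 11/10, 122/111, 865/787, 987/898, 10735/9767, 86867/79034, 1053139/958175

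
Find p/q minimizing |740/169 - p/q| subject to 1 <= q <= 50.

162/37

Expand x = 740/169 as a continued fraction with the Euclidean algorithm:
  740 = 4*169 + 64, so a_0 = 4.
  169 = 2*64 + 41, so a_1 = 2.
  64 = 1*41 + 23, so a_2 = 1.
  41 = 1*23 + 18, so a_3 = 1.
  23 = 1*18 + 5, so a_4 = 1.
  18 = 3*5 + 3, so a_5 = 3.
  5 = 1*3 + 2, so a_6 = 1.
  3 = 1*2 + 1, so a_7 = 1.
  2 = 2*1 + 0, so a_8 = 2.
so x = [4; 2, 1, 1, 1, 3, 1, 1, 2].
Convergents (p_i = a_i*p_{i-1} + p_{i-2}, q_i = a_i*q_{i-1} + q_{i-2} with p_{-2}=0, p_{-1}=1, q_{-2}=1, q_{-1}=0), until the denominator exceeds 50:
  i=0: a_0=4, p_0 = 4*1 + 0 = 4, q_0 = 4*0 + 1 = 1.
  i=1: a_1=2, p_1 = 2*4 + 1 = 9, q_1 = 2*1 + 0 = 2.
  i=2: a_2=1, p_2 = 1*9 + 4 = 13, q_2 = 1*2 + 1 = 3.
  i=3: a_3=1, p_3 = 1*13 + 9 = 22, q_3 = 1*3 + 2 = 5.
  i=4: a_4=1, p_4 = 1*22 + 13 = 35, q_4 = 1*5 + 3 = 8.
  i=5: a_5=3, p_5 = 3*35 + 22 = 127, q_5 = 3*8 + 5 = 29.
  i=6: a_6=1, p_6 = 1*127 + 35 = 162, q_6 = 1*29 + 8 = 37.
  i=7: a_7=1, p_7 = 1*162 + 127 = 289, q_7 = 1*37 + 29 = 66.
q_7 = 66 > 50, so the last convergent with denominator <= 50 is p_6/q_6 = 162/37.
The closest fraction with denominator <= 50 is either p_6/q_6 or the intermediate fraction (k*p_6 + p_5)/(k*q_6 + q_5) with the largest k >= 1 whose denominator stays <= 50; these approach x as k grows, and every other convergent or intermediate fraction in range is farther away.
Largest k: floor((50 - q_5)/q_6) = floor((50 - 29)/37) = 0.
Since k = 0, no intermediate fraction beyond p_6/q_6 has denominator <= 50, so the convergent 162/37 is the closest (its error is |740*37 - 162*169|/(169*37) = 2/6253).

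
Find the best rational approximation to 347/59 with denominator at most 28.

100/17

Expand x = 347/59 as a continued fraction with the Euclidean algorithm:
  347 = 5*59 + 52, so a_0 = 5.
  59 = 1*52 + 7, so a_1 = 1.
  52 = 7*7 + 3, so a_2 = 7.
  7 = 2*3 + 1, so a_3 = 2.
  3 = 3*1 + 0, so a_4 = 3.
so x = [5; 1, 7, 2, 3].
Convergents (p_i = a_i*p_{i-1} + p_{i-2}, q_i = a_i*q_{i-1} + q_{i-2} with p_{-2}=0, p_{-1}=1, q_{-2}=1, q_{-1}=0), until the denominator exceeds 28:
  i=0: a_0=5, p_0 = 5*1 + 0 = 5, q_0 = 5*0 + 1 = 1.
  i=1: a_1=1, p_1 = 1*5 + 1 = 6, q_1 = 1*1 + 0 = 1.
  i=2: a_2=7, p_2 = 7*6 + 5 = 47, q_2 = 7*1 + 1 = 8.
  i=3: a_3=2, p_3 = 2*47 + 6 = 100, q_3 = 2*8 + 1 = 17.
  i=4: a_4=3, p_4 = 3*100 + 47 = 347, q_4 = 3*17 + 8 = 59.
q_4 = 59 > 28, so the last convergent with denominator <= 28 is p_3/q_3 = 100/17.
The closest fraction with denominator <= 28 is either p_3/q_3 or the intermediate fraction (k*p_3 + p_2)/(k*q_3 + q_2) with the largest k >= 1 whose denominator stays <= 28; these approach x as k grows, and every other convergent or intermediate fraction in range is farther away.
Largest k: floor((28 - q_2)/q_3) = floor((28 - 8)/17) = 1.
That gives (1*100 + 47)/(1*17 + 8) = 147/25.
Compare the errors: |x - 100/17| = |347*17 - 100*59|/(59*17) = 1/1003, and |x - 147/25| = |347*25 - 147*59|/(59*25) = 2/1475.
Cross-multiplying, 1*1475 = 1475 < 2006 = 2*1003, so 1/1003 is smaller: the convergent 100/17 is closer to x than 147/25.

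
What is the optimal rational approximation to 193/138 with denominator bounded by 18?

7/5

Expand x = 193/138 as a continued fraction with the Euclidean algorithm:
  193 = 1*138 + 55, so a_0 = 1.
  138 = 2*55 + 28, so a_1 = 2.
  55 = 1*28 + 27, so a_2 = 1.
  28 = 1*27 + 1, so a_3 = 1.
  27 = 27*1 + 0, so a_4 = 27.
so x = [1; 2, 1, 1, 27].
Convergents (p_i = a_i*p_{i-1} + p_{i-2}, q_i = a_i*q_{i-1} + q_{i-2} with p_{-2}=0, p_{-1}=1, q_{-2}=1, q_{-1}=0), until the denominator exceeds 18:
  i=0: a_0=1, p_0 = 1*1 + 0 = 1, q_0 = 1*0 + 1 = 1.
  i=1: a_1=2, p_1 = 2*1 + 1 = 3, q_1 = 2*1 + 0 = 2.
  i=2: a_2=1, p_2 = 1*3 + 1 = 4, q_2 = 1*2 + 1 = 3.
  i=3: a_3=1, p_3 = 1*4 + 3 = 7, q_3 = 1*3 + 2 = 5.
  i=4: a_4=27, p_4 = 27*7 + 4 = 193, q_4 = 27*5 + 3 = 138.
q_4 = 138 > 18, so the last convergent with denominator <= 18 is p_3/q_3 = 7/5.
The closest fraction with denominator <= 18 is either p_3/q_3 or the intermediate fraction (k*p_3 + p_2)/(k*q_3 + q_2) with the largest k >= 1 whose denominator stays <= 18; these approach x as k grows, and every other convergent or intermediate fraction in range is farther away.
Largest k: floor((18 - q_2)/q_3) = floor((18 - 3)/5) = 3.
That gives (3*7 + 4)/(3*5 + 3) = 25/18.
Compare the errors: |x - 7/5| = |193*5 - 7*138|/(138*5) = 1/690, and |x - 25/18| = |193*18 - 25*138|/(138*18) = 24/2484.
Cross-multiplying, 1*2484 = 2484 < 16560 = 24*690, so 1/690 is smaller: the convergent 7/5 is closer to x than 25/18.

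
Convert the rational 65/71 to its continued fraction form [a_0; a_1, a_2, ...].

Run the Euclidean algorithm on 65 and 71; the successive quotients are the partial quotients a_0, a_1, ... (each step inverts the fractional part left over by the previous one):
  65 = 0*71 + 65, so a_0 = 0.
  71 = 1*65 + 6, so a_1 = 1.
  65 = 10*6 + 5, so a_2 = 10.
  6 = 1*5 + 1, so a_3 = 1.
  5 = 5*1 + 0, so a_4 = 5.
The remainder reaches 0 after 5 divisions, so the expansion has 5 partial quotients, read off in order.

[0; 1, 10, 1, 5]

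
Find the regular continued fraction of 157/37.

Run the Euclidean algorithm on 157 and 37; the successive quotients are the partial quotients a_0, a_1, ... (each step inverts the fractional part left over by the previous one):
  157 = 4*37 + 9, so a_0 = 4.
  37 = 4*9 + 1, so a_1 = 4.
  9 = 9*1 + 0, so a_2 = 9.
The remainder reaches 0 after 3 divisions, so the expansion has 3 partial quotients, read off in order.

[4; 4, 9]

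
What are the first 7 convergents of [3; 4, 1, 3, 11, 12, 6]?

3/1, 13/4, 16/5, 61/19, 687/214, 8305/2587, 50517/15736

Using the convergent recurrence p_i = a_i*p_{i-1} + p_{i-2}, q_i = a_i*q_{i-1} + q_{i-2} with p_{-2}=0, p_{-1}=1, q_{-2}=1, q_{-1}=0:
  i=0: a_0=3, p_0 = 3*1 + 0 = 3, q_0 = 3*0 + 1 = 1.
  i=1: a_1=4, p_1 = 4*3 + 1 = 13, q_1 = 4*1 + 0 = 4.
  i=2: a_2=1, p_2 = 1*13 + 3 = 16, q_2 = 1*4 + 1 = 5.
  i=3: a_3=3, p_3 = 3*16 + 13 = 61, q_3 = 3*5 + 4 = 19.
  i=4: a_4=11, p_4 = 11*61 + 16 = 687, q_4 = 11*19 + 5 = 214.
  i=5: a_5=12, p_5 = 12*687 + 61 = 8305, q_5 = 12*214 + 19 = 2587.
  i=6: a_6=6, p_6 = 6*8305 + 687 = 50517, q_6 = 6*2587 + 214 = 15736.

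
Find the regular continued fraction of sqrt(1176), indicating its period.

Write x_i = (sqrt(1176) + m_i)/d_i with (m_0, d_0) = (0, 1). a_0 = floor(sqrt(1176)) = 34, since 34^2 = 1156 <= 1176 < 1225 = 35^2.
Iterate m_{i+1} = d_i*a_i - m_i, d_{i+1} = (1176 - m_{i+1}^2)/d_i, a_{i+1} = floor((a_0 + m_{i+1})/d_{i+1}):
  m_1 = 1*34 - 0 = 34, d_1 = (1176 - 34^2)/1 = 20/1 = 20, a_1 = floor((34 + 34)/20) = 3.
  m_2 = 20*3 - 34 = 26, d_2 = (1176 - 26^2)/20 = 500/20 = 25, a_2 = floor((34 + 26)/25) = 2.
  m_3 = 25*2 - 26 = 24, d_3 = (1176 - 24^2)/25 = 600/25 = 24, a_3 = floor((34 + 24)/24) = 2.
  m_4 = 24*2 - 24 = 24, d_4 = (1176 - 24^2)/24 = 600/24 = 25, a_4 = floor((34 + 24)/25) = 2.
  m_5 = 25*2 - 24 = 26, d_5 = (1176 - 26^2)/25 = 500/25 = 20, a_5 = floor((34 + 26)/20) = 3.
  m_6 = 20*3 - 26 = 34, d_6 = (1176 - 34^2)/20 = 20/20 = 1, a_6 = floor((34 + 34)/1) = 68.
  m_7 = 1*68 - 34 = 34, d_7 = (1176 - 34^2)/1 = 20/1 = 20: (m_7, d_7) = (m_1, d_1) = (34, 20), so from here the quotients repeat a_1, ..., a_6; the period length is 6.
Hence the expansion of sqrt(1176) is a_0 = 34 followed by the repeating block 3, 2, 2, 2, 3, 68 (period 6).

[34; (3, 2, 2, 2, 3, 68)]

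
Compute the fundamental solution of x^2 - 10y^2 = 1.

First expand sqrt(10) as a continued fraction. With x_i = (sqrt(10) + m_i)/d_i and (m_0, d_0) = (0, 1): a_0 = floor(sqrt(10)) = 3, since 3^2 = 9 <= 10 < 16 = 4^2.
Iterate m_{i+1} = d_i*a_i - m_i, d_{i+1} = (10 - m_{i+1}^2)/d_i, a_{i+1} = floor((a_0 + m_{i+1})/d_{i+1}):
  m_1 = 1*3 - 0 = 3, d_1 = (10 - 3^2)/1 = 1/1 = 1, a_1 = floor((3 + 3)/1) = 6.
  m_2 = 1*6 - 3 = 3, d_2 = (10 - 3^2)/1 = 1/1 = 1: (m_2, d_2) = (m_1, d_1) = (3, 1), so from here the quotient a_1 repeats; the period length is 1.
So sqrt(10) = [3; (6)] with period length k = 1.
k is odd, so (p_{k-1}, q_{k-1}) only solves x^2 - 10y^2 = -1 and the fundamental solution of x^2 - 10y^2 = 1 is (p_{2k-1}, q_{2k-1}) = (p_1, q_1); compute convergents through index 1, running through the period twice.
Convergents (p_i = a_i*p_{i-1} + p_{i-2}, q_i = a_i*q_{i-1} + q_{i-2} with p_{-2}=0, p_{-1}=1, q_{-2}=1, q_{-1}=0):
  i=0: a_0=3, p_0 = 3*1 + 0 = 3, q_0 = 3*0 + 1 = 1.
  i=1: a_1=6, p_1 = 6*3 + 1 = 19, q_1 = 6*1 + 0 = 6.
Indeed p_0^2 - 10*q_0^2 = 9 - 10 = -1, not +1.
Check: 19^2 - 10*6^2 = 361 - 360 = 1, so (x, y) = (19, 6) solves the equation, and by the theorem it is the least positive solution.

(x, y) = (19, 6)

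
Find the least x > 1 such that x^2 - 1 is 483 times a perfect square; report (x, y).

First expand sqrt(483) as a continued fraction. With x_i = (sqrt(483) + m_i)/d_i and (m_0, d_0) = (0, 1): a_0 = floor(sqrt(483)) = 21, since 21^2 = 441 <= 483 < 484 = 22^2.
Iterate m_{i+1} = d_i*a_i - m_i, d_{i+1} = (483 - m_{i+1}^2)/d_i, a_{i+1} = floor((a_0 + m_{i+1})/d_{i+1}):
  m_1 = 1*21 - 0 = 21, d_1 = (483 - 21^2)/1 = 42/1 = 42, a_1 = floor((21 + 21)/42) = 1.
  m_2 = 42*1 - 21 = 21, d_2 = (483 - 21^2)/42 = 42/42 = 1, a_2 = floor((21 + 21)/1) = 42.
  m_3 = 1*42 - 21 = 21, d_3 = (483 - 21^2)/1 = 42/1 = 42: (m_3, d_3) = (m_1, d_1) = (21, 42), so from here the quotients repeat a_1, a_2; the period length is 2.
So sqrt(483) = [21; (1, 42)] with period length k = 2.
k is even, so the fundamental solution of x^2 - 483y^2 = 1 is (p_{k-1}, q_{k-1}) = (p_1, q_1); compute convergents through index 1.
Convergents (p_i = a_i*p_{i-1} + p_{i-2}, q_i = a_i*q_{i-1} + q_{i-2} with p_{-2}=0, p_{-1}=1, q_{-2}=1, q_{-1}=0):
  i=0: a_0=21, p_0 = 21*1 + 0 = 21, q_0 = 21*0 + 1 = 1.
  i=1: a_1=1, p_1 = 1*21 + 1 = 22, q_1 = 1*1 + 0 = 1.
Check: 22^2 - 483*1^2 = 484 - 483 = 1, so (x, y) = (22, 1) solves the equation, and by the theorem it is the least positive solution.

(x, y) = (22, 1)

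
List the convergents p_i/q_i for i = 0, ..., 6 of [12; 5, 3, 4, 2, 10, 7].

Using the convergent recurrence p_i = a_i*p_{i-1} + p_{i-2}, q_i = a_i*q_{i-1} + q_{i-2} with p_{-2}=0, p_{-1}=1, q_{-2}=1, q_{-1}=0:
  i=0: a_0=12, p_0 = 12*1 + 0 = 12, q_0 = 12*0 + 1 = 1.
  i=1: a_1=5, p_1 = 5*12 + 1 = 61, q_1 = 5*1 + 0 = 5.
  i=2: a_2=3, p_2 = 3*61 + 12 = 195, q_2 = 3*5 + 1 = 16.
  i=3: a_3=4, p_3 = 4*195 + 61 = 841, q_3 = 4*16 + 5 = 69.
  i=4: a_4=2, p_4 = 2*841 + 195 = 1877, q_4 = 2*69 + 16 = 154.
  i=5: a_5=10, p_5 = 10*1877 + 841 = 19611, q_5 = 10*154 + 69 = 1609.
  i=6: a_6=7, p_6 = 7*19611 + 1877 = 139154, q_6 = 7*1609 + 154 = 11417.

12/1, 61/5, 195/16, 841/69, 1877/154, 19611/1609, 139154/11417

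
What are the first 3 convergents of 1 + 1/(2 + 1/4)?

1/1, 3/2, 13/9

Using the convergent recurrence p_i = a_i*p_{i-1} + p_{i-2}, q_i = a_i*q_{i-1} + q_{i-2} with p_{-2}=0, p_{-1}=1, q_{-2}=1, q_{-1}=0:
  i=0: a_0=1, p_0 = 1*1 + 0 = 1, q_0 = 1*0 + 1 = 1.
  i=1: a_1=2, p_1 = 2*1 + 1 = 3, q_1 = 2*1 + 0 = 2.
  i=2: a_2=4, p_2 = 4*3 + 1 = 13, q_2 = 4*2 + 1 = 9.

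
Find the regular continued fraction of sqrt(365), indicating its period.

[19; (9, 1, 1, 9, 38)]

Write x_i = (sqrt(365) + m_i)/d_i with (m_0, d_0) = (0, 1). a_0 = floor(sqrt(365)) = 19, since 19^2 = 361 <= 365 < 400 = 20^2.
Iterate m_{i+1} = d_i*a_i - m_i, d_{i+1} = (365 - m_{i+1}^2)/d_i, a_{i+1} = floor((a_0 + m_{i+1})/d_{i+1}):
  m_1 = 1*19 - 0 = 19, d_1 = (365 - 19^2)/1 = 4/1 = 4, a_1 = floor((19 + 19)/4) = 9.
  m_2 = 4*9 - 19 = 17, d_2 = (365 - 17^2)/4 = 76/4 = 19, a_2 = floor((19 + 17)/19) = 1.
  m_3 = 19*1 - 17 = 2, d_3 = (365 - 2^2)/19 = 361/19 = 19, a_3 = floor((19 + 2)/19) = 1.
  m_4 = 19*1 - 2 = 17, d_4 = (365 - 17^2)/19 = 76/19 = 4, a_4 = floor((19 + 17)/4) = 9.
  m_5 = 4*9 - 17 = 19, d_5 = (365 - 19^2)/4 = 4/4 = 1, a_5 = floor((19 + 19)/1) = 38.
  m_6 = 1*38 - 19 = 19, d_6 = (365 - 19^2)/1 = 4/1 = 4: (m_6, d_6) = (m_1, d_1) = (19, 4), so from here the quotients repeat a_1, ..., a_5; the period length is 5.
Hence the expansion of sqrt(365) is a_0 = 19 followed by the repeating block 9, 1, 1, 9, 38 (period 5).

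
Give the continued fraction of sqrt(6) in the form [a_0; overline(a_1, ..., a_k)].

Write x_i = (sqrt(6) + m_i)/d_i with (m_0, d_0) = (0, 1). a_0 = floor(sqrt(6)) = 2, since 2^2 = 4 <= 6 < 9 = 3^2.
Iterate m_{i+1} = d_i*a_i - m_i, d_{i+1} = (6 - m_{i+1}^2)/d_i, a_{i+1} = floor((a_0 + m_{i+1})/d_{i+1}):
  m_1 = 1*2 - 0 = 2, d_1 = (6 - 2^2)/1 = 2/1 = 2, a_1 = floor((2 + 2)/2) = 2.
  m_2 = 2*2 - 2 = 2, d_2 = (6 - 2^2)/2 = 2/2 = 1, a_2 = floor((2 + 2)/1) = 4.
  m_3 = 1*4 - 2 = 2, d_3 = (6 - 2^2)/1 = 2/1 = 2: (m_3, d_3) = (m_1, d_1) = (2, 2), so from here the quotients repeat a_1, a_2; the period length is 2.
Hence the expansion of sqrt(6) is a_0 = 2 followed by the repeating block 2, 4 (period 2).

[2; overline(2, 4)]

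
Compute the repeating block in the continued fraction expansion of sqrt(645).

[25; (2, 1, 1, 12, 10, 12, 1, 1, 2, 50)]

Write x_i = (sqrt(645) + m_i)/d_i with (m_0, d_0) = (0, 1). a_0 = floor(sqrt(645)) = 25, since 25^2 = 625 <= 645 < 676 = 26^2.
Iterate m_{i+1} = d_i*a_i - m_i, d_{i+1} = (645 - m_{i+1}^2)/d_i, a_{i+1} = floor((a_0 + m_{i+1})/d_{i+1}):
  m_1 = 1*25 - 0 = 25, d_1 = (645 - 25^2)/1 = 20/1 = 20, a_1 = floor((25 + 25)/20) = 2.
  m_2 = 20*2 - 25 = 15, d_2 = (645 - 15^2)/20 = 420/20 = 21, a_2 = floor((25 + 15)/21) = 1.
  m_3 = 21*1 - 15 = 6, d_3 = (645 - 6^2)/21 = 609/21 = 29, a_3 = floor((25 + 6)/29) = 1.
  m_4 = 29*1 - 6 = 23, d_4 = (645 - 23^2)/29 = 116/29 = 4, a_4 = floor((25 + 23)/4) = 12.
  m_5 = 4*12 - 23 = 25, d_5 = (645 - 25^2)/4 = 20/4 = 5, a_5 = floor((25 + 25)/5) = 10.
  m_6 = 5*10 - 25 = 25, d_6 = (645 - 25^2)/5 = 20/5 = 4, a_6 = floor((25 + 25)/4) = 12.
  m_7 = 4*12 - 25 = 23, d_7 = (645 - 23^2)/4 = 116/4 = 29, a_7 = floor((25 + 23)/29) = 1.
  m_8 = 29*1 - 23 = 6, d_8 = (645 - 6^2)/29 = 609/29 = 21, a_8 = floor((25 + 6)/21) = 1.
  m_9 = 21*1 - 6 = 15, d_9 = (645 - 15^2)/21 = 420/21 = 20, a_9 = floor((25 + 15)/20) = 2.
  m_10 = 20*2 - 15 = 25, d_10 = (645 - 25^2)/20 = 20/20 = 1, a_10 = floor((25 + 25)/1) = 50.
  m_11 = 1*50 - 25 = 25, d_11 = (645 - 25^2)/1 = 20/1 = 20: (m_11, d_11) = (m_1, d_1) = (25, 20), so from here the quotients repeat a_1, ..., a_10; the period length is 10.
Hence the expansion of sqrt(645) is a_0 = 25 followed by the repeating block 2, 1, 1, 12, 10, 12, 1, 1, 2, 50 (period 10).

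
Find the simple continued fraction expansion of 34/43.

[0; 1, 3, 1, 3, 2]

Run the Euclidean algorithm on 34 and 43; the successive quotients are the partial quotients a_0, a_1, ... (each step inverts the fractional part left over by the previous one):
  34 = 0*43 + 34, so a_0 = 0.
  43 = 1*34 + 9, so a_1 = 1.
  34 = 3*9 + 7, so a_2 = 3.
  9 = 1*7 + 2, so a_3 = 1.
  7 = 3*2 + 1, so a_4 = 3.
  2 = 2*1 + 0, so a_5 = 2.
The remainder reaches 0 after 6 divisions, so the expansion has 6 partial quotients, read off in order.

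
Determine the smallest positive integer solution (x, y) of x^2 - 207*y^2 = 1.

(x, y) = (1151, 80)

First expand sqrt(207) as a continued fraction. With x_i = (sqrt(207) + m_i)/d_i and (m_0, d_0) = (0, 1): a_0 = floor(sqrt(207)) = 14, since 14^2 = 196 <= 207 < 225 = 15^2.
Iterate m_{i+1} = d_i*a_i - m_i, d_{i+1} = (207 - m_{i+1}^2)/d_i, a_{i+1} = floor((a_0 + m_{i+1})/d_{i+1}):
  m_1 = 1*14 - 0 = 14, d_1 = (207 - 14^2)/1 = 11/1 = 11, a_1 = floor((14 + 14)/11) = 2.
  m_2 = 11*2 - 14 = 8, d_2 = (207 - 8^2)/11 = 143/11 = 13, a_2 = floor((14 + 8)/13) = 1.
  m_3 = 13*1 - 8 = 5, d_3 = (207 - 5^2)/13 = 182/13 = 14, a_3 = floor((14 + 5)/14) = 1.
  m_4 = 14*1 - 5 = 9, d_4 = (207 - 9^2)/14 = 126/14 = 9, a_4 = floor((14 + 9)/9) = 2.
  m_5 = 9*2 - 9 = 9, d_5 = (207 - 9^2)/9 = 126/9 = 14, a_5 = floor((14 + 9)/14) = 1.
  m_6 = 14*1 - 9 = 5, d_6 = (207 - 5^2)/14 = 182/14 = 13, a_6 = floor((14 + 5)/13) = 1.
  m_7 = 13*1 - 5 = 8, d_7 = (207 - 8^2)/13 = 143/13 = 11, a_7 = floor((14 + 8)/11) = 2.
  m_8 = 11*2 - 8 = 14, d_8 = (207 - 14^2)/11 = 11/11 = 1, a_8 = floor((14 + 14)/1) = 28.
  m_9 = 1*28 - 14 = 14, d_9 = (207 - 14^2)/1 = 11/1 = 11: (m_9, d_9) = (m_1, d_1) = (14, 11), so from here the quotients repeat a_1, ..., a_8; the period length is 8.
So sqrt(207) = [14; (2, 1, 1, 2, 1, 1, 2, 28)] with period length k = 8.
k is even, so the fundamental solution of x^2 - 207y^2 = 1 is (p_{k-1}, q_{k-1}) = (p_7, q_7); compute convergents through index 7.
Convergents (p_i = a_i*p_{i-1} + p_{i-2}, q_i = a_i*q_{i-1} + q_{i-2} with p_{-2}=0, p_{-1}=1, q_{-2}=1, q_{-1}=0):
  i=0: a_0=14, p_0 = 14*1 + 0 = 14, q_0 = 14*0 + 1 = 1.
  i=1: a_1=2, p_1 = 2*14 + 1 = 29, q_1 = 2*1 + 0 = 2.
  i=2: a_2=1, p_2 = 1*29 + 14 = 43, q_2 = 1*2 + 1 = 3.
  i=3: a_3=1, p_3 = 1*43 + 29 = 72, q_3 = 1*3 + 2 = 5.
  i=4: a_4=2, p_4 = 2*72 + 43 = 187, q_4 = 2*5 + 3 = 13.
  i=5: a_5=1, p_5 = 1*187 + 72 = 259, q_5 = 1*13 + 5 = 18.
  i=6: a_6=1, p_6 = 1*259 + 187 = 446, q_6 = 1*18 + 13 = 31.
  i=7: a_7=2, p_7 = 2*446 + 259 = 1151, q_7 = 2*31 + 18 = 80.
Check: 1151^2 - 207*80^2 = 1324801 - 1324800 = 1, so (x, y) = (1151, 80) solves the equation, and by the theorem it is the least positive solution.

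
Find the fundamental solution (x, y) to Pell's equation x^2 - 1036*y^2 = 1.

(x, y) = (847225, 26322)

First expand sqrt(1036) as a continued fraction. With x_i = (sqrt(1036) + m_i)/d_i and (m_0, d_0) = (0, 1): a_0 = floor(sqrt(1036)) = 32, since 32^2 = 1024 <= 1036 < 1089 = 33^2.
Iterate m_{i+1} = d_i*a_i - m_i, d_{i+1} = (1036 - m_{i+1}^2)/d_i, a_{i+1} = floor((a_0 + m_{i+1})/d_{i+1}):
  m_1 = 1*32 - 0 = 32, d_1 = (1036 - 32^2)/1 = 12/1 = 12, a_1 = floor((32 + 32)/12) = 5.
  m_2 = 12*5 - 32 = 28, d_2 = (1036 - 28^2)/12 = 252/12 = 21, a_2 = floor((32 + 28)/21) = 2.
  m_3 = 21*2 - 28 = 14, d_3 = (1036 - 14^2)/21 = 840/21 = 40, a_3 = floor((32 + 14)/40) = 1.
  m_4 = 40*1 - 14 = 26, d_4 = (1036 - 26^2)/40 = 360/40 = 9, a_4 = floor((32 + 26)/9) = 6.
  m_5 = 9*6 - 26 = 28, d_5 = (1036 - 28^2)/9 = 252/9 = 28, a_5 = floor((32 + 28)/28) = 2.
  m_6 = 28*2 - 28 = 28, d_6 = (1036 - 28^2)/28 = 252/28 = 9, a_6 = floor((32 + 28)/9) = 6.
  m_7 = 9*6 - 28 = 26, d_7 = (1036 - 26^2)/9 = 360/9 = 40, a_7 = floor((32 + 26)/40) = 1.
  m_8 = 40*1 - 26 = 14, d_8 = (1036 - 14^2)/40 = 840/40 = 21, a_8 = floor((32 + 14)/21) = 2.
  m_9 = 21*2 - 14 = 28, d_9 = (1036 - 28^2)/21 = 252/21 = 12, a_9 = floor((32 + 28)/12) = 5.
  m_10 = 12*5 - 28 = 32, d_10 = (1036 - 32^2)/12 = 12/12 = 1, a_10 = floor((32 + 32)/1) = 64.
  m_11 = 1*64 - 32 = 32, d_11 = (1036 - 32^2)/1 = 12/1 = 12: (m_11, d_11) = (m_1, d_1) = (32, 12), so from here the quotients repeat a_1, ..., a_10; the period length is 10.
So sqrt(1036) = [32; (5, 2, 1, 6, 2, 6, 1, 2, 5, 64)] with period length k = 10.
k is even, so the fundamental solution of x^2 - 1036y^2 = 1 is (p_{k-1}, q_{k-1}) = (p_9, q_9); compute convergents through index 9.
Convergents (p_i = a_i*p_{i-1} + p_{i-2}, q_i = a_i*q_{i-1} + q_{i-2} with p_{-2}=0, p_{-1}=1, q_{-2}=1, q_{-1}=0):
  i=0: a_0=32, p_0 = 32*1 + 0 = 32, q_0 = 32*0 + 1 = 1.
  i=1: a_1=5, p_1 = 5*32 + 1 = 161, q_1 = 5*1 + 0 = 5.
  i=2: a_2=2, p_2 = 2*161 + 32 = 354, q_2 = 2*5 + 1 = 11.
  i=3: a_3=1, p_3 = 1*354 + 161 = 515, q_3 = 1*11 + 5 = 16.
  i=4: a_4=6, p_4 = 6*515 + 354 = 3444, q_4 = 6*16 + 11 = 107.
  i=5: a_5=2, p_5 = 2*3444 + 515 = 7403, q_5 = 2*107 + 16 = 230.
  i=6: a_6=6, p_6 = 6*7403 + 3444 = 47862, q_6 = 6*230 + 107 = 1487.
  i=7: a_7=1, p_7 = 1*47862 + 7403 = 55265, q_7 = 1*1487 + 230 = 1717.
  i=8: a_8=2, p_8 = 2*55265 + 47862 = 158392, q_8 = 2*1717 + 1487 = 4921.
  i=9: a_9=5, p_9 = 5*158392 + 55265 = 847225, q_9 = 5*4921 + 1717 = 26322.
Check: 847225^2 - 1036*26322^2 = 717790200625 - 717790200624 = 1, so (x, y) = (847225, 26322) solves the equation, and by the theorem it is the least positive solution.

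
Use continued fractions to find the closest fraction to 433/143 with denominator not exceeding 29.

Expand x = 433/143 as a continued fraction with the Euclidean algorithm:
  433 = 3*143 + 4, so a_0 = 3.
  143 = 35*4 + 3, so a_1 = 35.
  4 = 1*3 + 1, so a_2 = 1.
  3 = 3*1 + 0, so a_3 = 3.
so x = [3; 35, 1, 3].
Convergents (p_i = a_i*p_{i-1} + p_{i-2}, q_i = a_i*q_{i-1} + q_{i-2} with p_{-2}=0, p_{-1}=1, q_{-2}=1, q_{-1}=0), until the denominator exceeds 29:
  i=0: a_0=3, p_0 = 3*1 + 0 = 3, q_0 = 3*0 + 1 = 1.
  i=1: a_1=35, p_1 = 35*3 + 1 = 106, q_1 = 35*1 + 0 = 35.
q_1 = 35 > 29, so the last convergent with denominator <= 29 is p_0/q_0 = 3/1.
The closest fraction with denominator <= 29 is either p_0/q_0 or the intermediate fraction (k*p_0 + p_{-1})/(k*q_0 + q_{-1}) with the largest k >= 1 whose denominator stays <= 29; these approach x as k grows, and every other convergent or intermediate fraction in range is farther away.
Largest k: floor((29 - q_{-1})/q_0) = floor((29 - 0)/1) = 29 (using the seeds p_{-1} = 1, q_{-1} = 0).
That gives (29*3 + 1)/(29*1 + 0) = 88/29.
Compare the errors: |x - 3/1| = |433*1 - 3*143|/(143*1) = 4/143, and |x - 88/29| = |433*29 - 88*143|/(143*29) = 27/4147.
Cross-multiplying, 27*143 = 3861 < 16588 = 4*4147, so 27/4147 is smaller: the intermediate fraction 88/29 is closer to x than 3/1.

88/29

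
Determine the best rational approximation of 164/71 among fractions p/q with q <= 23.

Expand x = 164/71 as a continued fraction with the Euclidean algorithm:
  164 = 2*71 + 22, so a_0 = 2.
  71 = 3*22 + 5, so a_1 = 3.
  22 = 4*5 + 2, so a_2 = 4.
  5 = 2*2 + 1, so a_3 = 2.
  2 = 2*1 + 0, so a_4 = 2.
so x = [2; 3, 4, 2, 2].
Convergents (p_i = a_i*p_{i-1} + p_{i-2}, q_i = a_i*q_{i-1} + q_{i-2} with p_{-2}=0, p_{-1}=1, q_{-2}=1, q_{-1}=0), until the denominator exceeds 23:
  i=0: a_0=2, p_0 = 2*1 + 0 = 2, q_0 = 2*0 + 1 = 1.
  i=1: a_1=3, p_1 = 3*2 + 1 = 7, q_1 = 3*1 + 0 = 3.
  i=2: a_2=4, p_2 = 4*7 + 2 = 30, q_2 = 4*3 + 1 = 13.
  i=3: a_3=2, p_3 = 2*30 + 7 = 67, q_3 = 2*13 + 3 = 29.
q_3 = 29 > 23, so the last convergent with denominator <= 23 is p_2/q_2 = 30/13.
The closest fraction with denominator <= 23 is either p_2/q_2 or the intermediate fraction (k*p_2 + p_1)/(k*q_2 + q_1) with the largest k >= 1 whose denominator stays <= 23; these approach x as k grows, and every other convergent or intermediate fraction in range is farther away.
Largest k: floor((23 - q_1)/q_2) = floor((23 - 3)/13) = 1.
That gives (1*30 + 7)/(1*13 + 3) = 37/16.
Compare the errors: |x - 30/13| = |164*13 - 30*71|/(71*13) = 2/923, and |x - 37/16| = |164*16 - 37*71|/(71*16) = 3/1136.
Cross-multiplying, 2*1136 = 2272 < 2769 = 3*923, so 2/923 is smaller: the convergent 30/13 is closer to x than 37/16.

30/13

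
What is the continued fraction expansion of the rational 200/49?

Run the Euclidean algorithm on 200 and 49; the successive quotients are the partial quotients a_0, a_1, ... (each step inverts the fractional part left over by the previous one):
  200 = 4*49 + 4, so a_0 = 4.
  49 = 12*4 + 1, so a_1 = 12.
  4 = 4*1 + 0, so a_2 = 4.
The remainder reaches 0 after 3 divisions, so the expansion has 3 partial quotients, read off in order.

[4; 12, 4]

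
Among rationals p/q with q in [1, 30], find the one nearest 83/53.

Expand x = 83/53 as a continued fraction with the Euclidean algorithm:
  83 = 1*53 + 30, so a_0 = 1.
  53 = 1*30 + 23, so a_1 = 1.
  30 = 1*23 + 7, so a_2 = 1.
  23 = 3*7 + 2, so a_3 = 3.
  7 = 3*2 + 1, so a_4 = 3.
  2 = 2*1 + 0, so a_5 = 2.
so x = [1; 1, 1, 3, 3, 2].
Convergents (p_i = a_i*p_{i-1} + p_{i-2}, q_i = a_i*q_{i-1} + q_{i-2} with p_{-2}=0, p_{-1}=1, q_{-2}=1, q_{-1}=0), until the denominator exceeds 30:
  i=0: a_0=1, p_0 = 1*1 + 0 = 1, q_0 = 1*0 + 1 = 1.
  i=1: a_1=1, p_1 = 1*1 + 1 = 2, q_1 = 1*1 + 0 = 1.
  i=2: a_2=1, p_2 = 1*2 + 1 = 3, q_2 = 1*1 + 1 = 2.
  i=3: a_3=3, p_3 = 3*3 + 2 = 11, q_3 = 3*2 + 1 = 7.
  i=4: a_4=3, p_4 = 3*11 + 3 = 36, q_4 = 3*7 + 2 = 23.
  i=5: a_5=2, p_5 = 2*36 + 11 = 83, q_5 = 2*23 + 7 = 53.
q_5 = 53 > 30, so the last convergent with denominator <= 30 is p_4/q_4 = 36/23.
The closest fraction with denominator <= 30 is either p_4/q_4 or the intermediate fraction (k*p_4 + p_3)/(k*q_4 + q_3) with the largest k >= 1 whose denominator stays <= 30; these approach x as k grows, and every other convergent or intermediate fraction in range is farther away.
Largest k: floor((30 - q_3)/q_4) = floor((30 - 7)/23) = 1.
That gives (1*36 + 11)/(1*23 + 7) = 47/30.
Compare the errors: |x - 36/23| = |83*23 - 36*53|/(53*23) = 1/1219, and |x - 47/30| = |83*30 - 47*53|/(53*30) = 1/1590.
Cross-multiplying, 1*1219 = 1219 < 1590 = 1*1590, so 1/1590 is smaller: the intermediate fraction 47/30 is closer to x than 36/23.

47/30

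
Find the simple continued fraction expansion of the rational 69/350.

Run the Euclidean algorithm on 69 and 350; the successive quotients are the partial quotients a_0, a_1, ... (each step inverts the fractional part left over by the previous one):
  69 = 0*350 + 69, so a_0 = 0.
  350 = 5*69 + 5, so a_1 = 5.
  69 = 13*5 + 4, so a_2 = 13.
  5 = 1*4 + 1, so a_3 = 1.
  4 = 4*1 + 0, so a_4 = 4.
The remainder reaches 0 after 5 divisions, so the expansion has 5 partial quotients, read off in order.

[0; 5, 13, 1, 4]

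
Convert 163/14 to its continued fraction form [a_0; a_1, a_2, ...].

Run the Euclidean algorithm on 163 and 14; the successive quotients are the partial quotients a_0, a_1, ... (each step inverts the fractional part left over by the previous one):
  163 = 11*14 + 9, so a_0 = 11.
  14 = 1*9 + 5, so a_1 = 1.
  9 = 1*5 + 4, so a_2 = 1.
  5 = 1*4 + 1, so a_3 = 1.
  4 = 4*1 + 0, so a_4 = 4.
The remainder reaches 0 after 5 divisions, so the expansion has 5 partial quotients, read off in order.

[11; 1, 1, 1, 4]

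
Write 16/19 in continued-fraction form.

[0; 1, 5, 3]

Run the Euclidean algorithm on 16 and 19; the successive quotients are the partial quotients a_0, a_1, ... (each step inverts the fractional part left over by the previous one):
  16 = 0*19 + 16, so a_0 = 0.
  19 = 1*16 + 3, so a_1 = 1.
  16 = 5*3 + 1, so a_2 = 5.
  3 = 3*1 + 0, so a_3 = 3.
The remainder reaches 0 after 4 divisions, so the expansion has 4 partial quotients, read off in order.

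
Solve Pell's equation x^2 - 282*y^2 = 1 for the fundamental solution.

(x, y) = (2351, 140)

First expand sqrt(282) as a continued fraction. With x_i = (sqrt(282) + m_i)/d_i and (m_0, d_0) = (0, 1): a_0 = floor(sqrt(282)) = 16, since 16^2 = 256 <= 282 < 289 = 17^2.
Iterate m_{i+1} = d_i*a_i - m_i, d_{i+1} = (282 - m_{i+1}^2)/d_i, a_{i+1} = floor((a_0 + m_{i+1})/d_{i+1}):
  m_1 = 1*16 - 0 = 16, d_1 = (282 - 16^2)/1 = 26/1 = 26, a_1 = floor((16 + 16)/26) = 1.
  m_2 = 26*1 - 16 = 10, d_2 = (282 - 10^2)/26 = 182/26 = 7, a_2 = floor((16 + 10)/7) = 3.
  m_3 = 7*3 - 10 = 11, d_3 = (282 - 11^2)/7 = 161/7 = 23, a_3 = floor((16 + 11)/23) = 1.
  m_4 = 23*1 - 11 = 12, d_4 = (282 - 12^2)/23 = 138/23 = 6, a_4 = floor((16 + 12)/6) = 4.
  m_5 = 6*4 - 12 = 12, d_5 = (282 - 12^2)/6 = 138/6 = 23, a_5 = floor((16 + 12)/23) = 1.
  m_6 = 23*1 - 12 = 11, d_6 = (282 - 11^2)/23 = 161/23 = 7, a_6 = floor((16 + 11)/7) = 3.
  m_7 = 7*3 - 11 = 10, d_7 = (282 - 10^2)/7 = 182/7 = 26, a_7 = floor((16 + 10)/26) = 1.
  m_8 = 26*1 - 10 = 16, d_8 = (282 - 16^2)/26 = 26/26 = 1, a_8 = floor((16 + 16)/1) = 32.
  m_9 = 1*32 - 16 = 16, d_9 = (282 - 16^2)/1 = 26/1 = 26: (m_9, d_9) = (m_1, d_1) = (16, 26), so from here the quotients repeat a_1, ..., a_8; the period length is 8.
So sqrt(282) = [16; (1, 3, 1, 4, 1, 3, 1, 32)] with period length k = 8.
k is even, so the fundamental solution of x^2 - 282y^2 = 1 is (p_{k-1}, q_{k-1}) = (p_7, q_7); compute convergents through index 7.
Convergents (p_i = a_i*p_{i-1} + p_{i-2}, q_i = a_i*q_{i-1} + q_{i-2} with p_{-2}=0, p_{-1}=1, q_{-2}=1, q_{-1}=0):
  i=0: a_0=16, p_0 = 16*1 + 0 = 16, q_0 = 16*0 + 1 = 1.
  i=1: a_1=1, p_1 = 1*16 + 1 = 17, q_1 = 1*1 + 0 = 1.
  i=2: a_2=3, p_2 = 3*17 + 16 = 67, q_2 = 3*1 + 1 = 4.
  i=3: a_3=1, p_3 = 1*67 + 17 = 84, q_3 = 1*4 + 1 = 5.
  i=4: a_4=4, p_4 = 4*84 + 67 = 403, q_4 = 4*5 + 4 = 24.
  i=5: a_5=1, p_5 = 1*403 + 84 = 487, q_5 = 1*24 + 5 = 29.
  i=6: a_6=3, p_6 = 3*487 + 403 = 1864, q_6 = 3*29 + 24 = 111.
  i=7: a_7=1, p_7 = 1*1864 + 487 = 2351, q_7 = 1*111 + 29 = 140.
Check: 2351^2 - 282*140^2 = 5527201 - 5527200 = 1, so (x, y) = (2351, 140) solves the equation, and by the theorem it is the least positive solution.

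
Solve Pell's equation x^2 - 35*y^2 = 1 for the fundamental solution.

First expand sqrt(35) as a continued fraction. With x_i = (sqrt(35) + m_i)/d_i and (m_0, d_0) = (0, 1): a_0 = floor(sqrt(35)) = 5, since 5^2 = 25 <= 35 < 36 = 6^2.
Iterate m_{i+1} = d_i*a_i - m_i, d_{i+1} = (35 - m_{i+1}^2)/d_i, a_{i+1} = floor((a_0 + m_{i+1})/d_{i+1}):
  m_1 = 1*5 - 0 = 5, d_1 = (35 - 5^2)/1 = 10/1 = 10, a_1 = floor((5 + 5)/10) = 1.
  m_2 = 10*1 - 5 = 5, d_2 = (35 - 5^2)/10 = 10/10 = 1, a_2 = floor((5 + 5)/1) = 10.
  m_3 = 1*10 - 5 = 5, d_3 = (35 - 5^2)/1 = 10/1 = 10: (m_3, d_3) = (m_1, d_1) = (5, 10), so from here the quotients repeat a_1, a_2; the period length is 2.
So sqrt(35) = [5; (1, 10)] with period length k = 2.
k is even, so the fundamental solution of x^2 - 35y^2 = 1 is (p_{k-1}, q_{k-1}) = (p_1, q_1); compute convergents through index 1.
Convergents (p_i = a_i*p_{i-1} + p_{i-2}, q_i = a_i*q_{i-1} + q_{i-2} with p_{-2}=0, p_{-1}=1, q_{-2}=1, q_{-1}=0):
  i=0: a_0=5, p_0 = 5*1 + 0 = 5, q_0 = 5*0 + 1 = 1.
  i=1: a_1=1, p_1 = 1*5 + 1 = 6, q_1 = 1*1 + 0 = 1.
Check: 6^2 - 35*1^2 = 36 - 35 = 1, so (x, y) = (6, 1) solves the equation, and by the theorem it is the least positive solution.

(x, y) = (6, 1)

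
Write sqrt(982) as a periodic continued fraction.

[31; (2, 1, 30, 1, 2, 62)]

Write x_i = (sqrt(982) + m_i)/d_i with (m_0, d_0) = (0, 1). a_0 = floor(sqrt(982)) = 31, since 31^2 = 961 <= 982 < 1024 = 32^2.
Iterate m_{i+1} = d_i*a_i - m_i, d_{i+1} = (982 - m_{i+1}^2)/d_i, a_{i+1} = floor((a_0 + m_{i+1})/d_{i+1}):
  m_1 = 1*31 - 0 = 31, d_1 = (982 - 31^2)/1 = 21/1 = 21, a_1 = floor((31 + 31)/21) = 2.
  m_2 = 21*2 - 31 = 11, d_2 = (982 - 11^2)/21 = 861/21 = 41, a_2 = floor((31 + 11)/41) = 1.
  m_3 = 41*1 - 11 = 30, d_3 = (982 - 30^2)/41 = 82/41 = 2, a_3 = floor((31 + 30)/2) = 30.
  m_4 = 2*30 - 30 = 30, d_4 = (982 - 30^2)/2 = 82/2 = 41, a_4 = floor((31 + 30)/41) = 1.
  m_5 = 41*1 - 30 = 11, d_5 = (982 - 11^2)/41 = 861/41 = 21, a_5 = floor((31 + 11)/21) = 2.
  m_6 = 21*2 - 11 = 31, d_6 = (982 - 31^2)/21 = 21/21 = 1, a_6 = floor((31 + 31)/1) = 62.
  m_7 = 1*62 - 31 = 31, d_7 = (982 - 31^2)/1 = 21/1 = 21: (m_7, d_7) = (m_1, d_1) = (31, 21), so from here the quotients repeat a_1, ..., a_6; the period length is 6.
Hence the expansion of sqrt(982) is a_0 = 31 followed by the repeating block 2, 1, 30, 1, 2, 62 (period 6).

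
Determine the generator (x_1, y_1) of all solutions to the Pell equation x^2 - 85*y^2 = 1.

First expand sqrt(85) as a continued fraction. With x_i = (sqrt(85) + m_i)/d_i and (m_0, d_0) = (0, 1): a_0 = floor(sqrt(85)) = 9, since 9^2 = 81 <= 85 < 100 = 10^2.
Iterate m_{i+1} = d_i*a_i - m_i, d_{i+1} = (85 - m_{i+1}^2)/d_i, a_{i+1} = floor((a_0 + m_{i+1})/d_{i+1}):
  m_1 = 1*9 - 0 = 9, d_1 = (85 - 9^2)/1 = 4/1 = 4, a_1 = floor((9 + 9)/4) = 4.
  m_2 = 4*4 - 9 = 7, d_2 = (85 - 7^2)/4 = 36/4 = 9, a_2 = floor((9 + 7)/9) = 1.
  m_3 = 9*1 - 7 = 2, d_3 = (85 - 2^2)/9 = 81/9 = 9, a_3 = floor((9 + 2)/9) = 1.
  m_4 = 9*1 - 2 = 7, d_4 = (85 - 7^2)/9 = 36/9 = 4, a_4 = floor((9 + 7)/4) = 4.
  m_5 = 4*4 - 7 = 9, d_5 = (85 - 9^2)/4 = 4/4 = 1, a_5 = floor((9 + 9)/1) = 18.
  m_6 = 1*18 - 9 = 9, d_6 = (85 - 9^2)/1 = 4/1 = 4: (m_6, d_6) = (m_1, d_1) = (9, 4), so from here the quotients repeat a_1, ..., a_5; the period length is 5.
So sqrt(85) = [9; (4, 1, 1, 4, 18)] with period length k = 5.
k is odd, so (p_{k-1}, q_{k-1}) only solves x^2 - 85y^2 = -1 and the fundamental solution of x^2 - 85y^2 = 1 is (p_{2k-1}, q_{2k-1}) = (p_9, q_9); compute convergents through index 9, running through the period twice.
Convergents (p_i = a_i*p_{i-1} + p_{i-2}, q_i = a_i*q_{i-1} + q_{i-2} with p_{-2}=0, p_{-1}=1, q_{-2}=1, q_{-1}=0):
  i=0: a_0=9, p_0 = 9*1 + 0 = 9, q_0 = 9*0 + 1 = 1.
  i=1: a_1=4, p_1 = 4*9 + 1 = 37, q_1 = 4*1 + 0 = 4.
  i=2: a_2=1, p_2 = 1*37 + 9 = 46, q_2 = 1*4 + 1 = 5.
  i=3: a_3=1, p_3 = 1*46 + 37 = 83, q_3 = 1*5 + 4 = 9.
  i=4: a_4=4, p_4 = 4*83 + 46 = 378, q_4 = 4*9 + 5 = 41.
  i=5: a_5=18, p_5 = 18*378 + 83 = 6887, q_5 = 18*41 + 9 = 747.
  i=6: a_6=4, p_6 = 4*6887 + 378 = 27926, q_6 = 4*747 + 41 = 3029.
  i=7: a_7=1, p_7 = 1*27926 + 6887 = 34813, q_7 = 1*3029 + 747 = 3776.
  i=8: a_8=1, p_8 = 1*34813 + 27926 = 62739, q_8 = 1*3776 + 3029 = 6805.
  i=9: a_9=4, p_9 = 4*62739 + 34813 = 285769, q_9 = 4*6805 + 3776 = 30996.
Indeed p_4^2 - 85*q_4^2 = 142884 - 142885 = -1, not +1.
Check: 285769^2 - 85*30996^2 = 81663921361 - 81663921360 = 1, so (x, y) = (285769, 30996) solves the equation, and by the theorem it is the least positive solution.

(x, y) = (285769, 30996)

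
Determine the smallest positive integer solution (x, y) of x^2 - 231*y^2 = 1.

First expand sqrt(231) as a continued fraction. With x_i = (sqrt(231) + m_i)/d_i and (m_0, d_0) = (0, 1): a_0 = floor(sqrt(231)) = 15, since 15^2 = 225 <= 231 < 256 = 16^2.
Iterate m_{i+1} = d_i*a_i - m_i, d_{i+1} = (231 - m_{i+1}^2)/d_i, a_{i+1} = floor((a_0 + m_{i+1})/d_{i+1}):
  m_1 = 1*15 - 0 = 15, d_1 = (231 - 15^2)/1 = 6/1 = 6, a_1 = floor((15 + 15)/6) = 5.
  m_2 = 6*5 - 15 = 15, d_2 = (231 - 15^2)/6 = 6/6 = 1, a_2 = floor((15 + 15)/1) = 30.
  m_3 = 1*30 - 15 = 15, d_3 = (231 - 15^2)/1 = 6/1 = 6: (m_3, d_3) = (m_1, d_1) = (15, 6), so from here the quotients repeat a_1, a_2; the period length is 2.
So sqrt(231) = [15; (5, 30)] with period length k = 2.
k is even, so the fundamental solution of x^2 - 231y^2 = 1 is (p_{k-1}, q_{k-1}) = (p_1, q_1); compute convergents through index 1.
Convergents (p_i = a_i*p_{i-1} + p_{i-2}, q_i = a_i*q_{i-1} + q_{i-2} with p_{-2}=0, p_{-1}=1, q_{-2}=1, q_{-1}=0):
  i=0: a_0=15, p_0 = 15*1 + 0 = 15, q_0 = 15*0 + 1 = 1.
  i=1: a_1=5, p_1 = 5*15 + 1 = 76, q_1 = 5*1 + 0 = 5.
Check: 76^2 - 231*5^2 = 5776 - 5775 = 1, so (x, y) = (76, 5) solves the equation, and by the theorem it is the least positive solution.

(x, y) = (76, 5)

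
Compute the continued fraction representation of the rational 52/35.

[1; 2, 17]

Run the Euclidean algorithm on 52 and 35; the successive quotients are the partial quotients a_0, a_1, ... (each step inverts the fractional part left over by the previous one):
  52 = 1*35 + 17, so a_0 = 1.
  35 = 2*17 + 1, so a_1 = 2.
  17 = 17*1 + 0, so a_2 = 17.
The remainder reaches 0 after 3 divisions, so the expansion has 3 partial quotients, read off in order.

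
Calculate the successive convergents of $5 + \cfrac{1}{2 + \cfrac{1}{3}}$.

Using the convergent recurrence p_i = a_i*p_{i-1} + p_{i-2}, q_i = a_i*q_{i-1} + q_{i-2} with p_{-2}=0, p_{-1}=1, q_{-2}=1, q_{-1}=0:
  i=0: a_0=5, p_0 = 5*1 + 0 = 5, q_0 = 5*0 + 1 = 1.
  i=1: a_1=2, p_1 = 2*5 + 1 = 11, q_1 = 2*1 + 0 = 2.
  i=2: a_2=3, p_2 = 3*11 + 5 = 38, q_2 = 3*2 + 1 = 7.

5/1, 11/2, 38/7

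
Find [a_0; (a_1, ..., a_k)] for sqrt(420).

[20; (2, 40)]

Write x_i = (sqrt(420) + m_i)/d_i with (m_0, d_0) = (0, 1). a_0 = floor(sqrt(420)) = 20, since 20^2 = 400 <= 420 < 441 = 21^2.
Iterate m_{i+1} = d_i*a_i - m_i, d_{i+1} = (420 - m_{i+1}^2)/d_i, a_{i+1} = floor((a_0 + m_{i+1})/d_{i+1}):
  m_1 = 1*20 - 0 = 20, d_1 = (420 - 20^2)/1 = 20/1 = 20, a_1 = floor((20 + 20)/20) = 2.
  m_2 = 20*2 - 20 = 20, d_2 = (420 - 20^2)/20 = 20/20 = 1, a_2 = floor((20 + 20)/1) = 40.
  m_3 = 1*40 - 20 = 20, d_3 = (420 - 20^2)/1 = 20/1 = 20: (m_3, d_3) = (m_1, d_1) = (20, 20), so from here the quotients repeat a_1, a_2; the period length is 2.
Hence the expansion of sqrt(420) is a_0 = 20 followed by the repeating block 2, 40 (period 2).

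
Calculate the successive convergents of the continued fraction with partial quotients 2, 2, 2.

2/1, 5/2, 12/5

Using the convergent recurrence p_i = a_i*p_{i-1} + p_{i-2}, q_i = a_i*q_{i-1} + q_{i-2} with p_{-2}=0, p_{-1}=1, q_{-2}=1, q_{-1}=0:
  i=0: a_0=2, p_0 = 2*1 + 0 = 2, q_0 = 2*0 + 1 = 1.
  i=1: a_1=2, p_1 = 2*2 + 1 = 5, q_1 = 2*1 + 0 = 2.
  i=2: a_2=2, p_2 = 2*5 + 2 = 12, q_2 = 2*2 + 1 = 5.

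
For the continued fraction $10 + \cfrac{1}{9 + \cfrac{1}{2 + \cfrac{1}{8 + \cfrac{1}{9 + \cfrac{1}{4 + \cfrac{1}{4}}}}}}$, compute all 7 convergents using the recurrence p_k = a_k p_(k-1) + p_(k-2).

Using the convergent recurrence p_i = a_i*p_{i-1} + p_{i-2}, q_i = a_i*q_{i-1} + q_{i-2} with p_{-2}=0, p_{-1}=1, q_{-2}=1, q_{-1}=0:
  i=0: a_0=10, p_0 = 10*1 + 0 = 10, q_0 = 10*0 + 1 = 1.
  i=1: a_1=9, p_1 = 9*10 + 1 = 91, q_1 = 9*1 + 0 = 9.
  i=2: a_2=2, p_2 = 2*91 + 10 = 192, q_2 = 2*9 + 1 = 19.
  i=3: a_3=8, p_3 = 8*192 + 91 = 1627, q_3 = 8*19 + 9 = 161.
  i=4: a_4=9, p_4 = 9*1627 + 192 = 14835, q_4 = 9*161 + 19 = 1468.
  i=5: a_5=4, p_5 = 4*14835 + 1627 = 60967, q_5 = 4*1468 + 161 = 6033.
  i=6: a_6=4, p_6 = 4*60967 + 14835 = 258703, q_6 = 4*6033 + 1468 = 25600.

10/1, 91/9, 192/19, 1627/161, 14835/1468, 60967/6033, 258703/25600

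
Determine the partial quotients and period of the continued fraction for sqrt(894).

Write x_i = (sqrt(894) + m_i)/d_i with (m_0, d_0) = (0, 1). a_0 = floor(sqrt(894)) = 29, since 29^2 = 841 <= 894 < 900 = 30^2.
Iterate m_{i+1} = d_i*a_i - m_i, d_{i+1} = (894 - m_{i+1}^2)/d_i, a_{i+1} = floor((a_0 + m_{i+1})/d_{i+1}):
  m_1 = 1*29 - 0 = 29, d_1 = (894 - 29^2)/1 = 53/1 = 53, a_1 = floor((29 + 29)/53) = 1.
  m_2 = 53*1 - 29 = 24, d_2 = (894 - 24^2)/53 = 318/53 = 6, a_2 = floor((29 + 24)/6) = 8.
  m_3 = 6*8 - 24 = 24, d_3 = (894 - 24^2)/6 = 318/6 = 53, a_3 = floor((29 + 24)/53) = 1.
  m_4 = 53*1 - 24 = 29, d_4 = (894 - 29^2)/53 = 53/53 = 1, a_4 = floor((29 + 29)/1) = 58.
  m_5 = 1*58 - 29 = 29, d_5 = (894 - 29^2)/1 = 53/1 = 53: (m_5, d_5) = (m_1, d_1) = (29, 53), so from here the quotients repeat a_1, ..., a_4; the period length is 4.
Hence the expansion of sqrt(894) is a_0 = 29 followed by the repeating block 1, 8, 1, 58 (period 4).

[29; (1, 8, 1, 58)]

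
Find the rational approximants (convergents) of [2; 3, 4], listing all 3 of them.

Using the convergent recurrence p_i = a_i*p_{i-1} + p_{i-2}, q_i = a_i*q_{i-1} + q_{i-2} with p_{-2}=0, p_{-1}=1, q_{-2}=1, q_{-1}=0:
  i=0: a_0=2, p_0 = 2*1 + 0 = 2, q_0 = 2*0 + 1 = 1.
  i=1: a_1=3, p_1 = 3*2 + 1 = 7, q_1 = 3*1 + 0 = 3.
  i=2: a_2=4, p_2 = 4*7 + 2 = 30, q_2 = 4*3 + 1 = 13.

2/1, 7/3, 30/13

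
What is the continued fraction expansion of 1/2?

[0; 2]

Run the Euclidean algorithm on 1 and 2; the successive quotients are the partial quotients a_0, a_1, ... (each step inverts the fractional part left over by the previous one):
  1 = 0*2 + 1, so a_0 = 0.
  2 = 2*1 + 0, so a_1 = 2.
The remainder reaches 0 after 2 divisions, so the expansion has 2 partial quotients, read off in order.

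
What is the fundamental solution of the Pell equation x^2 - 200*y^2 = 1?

(x, y) = (99, 7)

First expand sqrt(200) as a continued fraction. With x_i = (sqrt(200) + m_i)/d_i and (m_0, d_0) = (0, 1): a_0 = floor(sqrt(200)) = 14, since 14^2 = 196 <= 200 < 225 = 15^2.
Iterate m_{i+1} = d_i*a_i - m_i, d_{i+1} = (200 - m_{i+1}^2)/d_i, a_{i+1} = floor((a_0 + m_{i+1})/d_{i+1}):
  m_1 = 1*14 - 0 = 14, d_1 = (200 - 14^2)/1 = 4/1 = 4, a_1 = floor((14 + 14)/4) = 7.
  m_2 = 4*7 - 14 = 14, d_2 = (200 - 14^2)/4 = 4/4 = 1, a_2 = floor((14 + 14)/1) = 28.
  m_3 = 1*28 - 14 = 14, d_3 = (200 - 14^2)/1 = 4/1 = 4: (m_3, d_3) = (m_1, d_1) = (14, 4), so from here the quotients repeat a_1, a_2; the period length is 2.
So sqrt(200) = [14; (7, 28)] with period length k = 2.
k is even, so the fundamental solution of x^2 - 200y^2 = 1 is (p_{k-1}, q_{k-1}) = (p_1, q_1); compute convergents through index 1.
Convergents (p_i = a_i*p_{i-1} + p_{i-2}, q_i = a_i*q_{i-1} + q_{i-2} with p_{-2}=0, p_{-1}=1, q_{-2}=1, q_{-1}=0):
  i=0: a_0=14, p_0 = 14*1 + 0 = 14, q_0 = 14*0 + 1 = 1.
  i=1: a_1=7, p_1 = 7*14 + 1 = 99, q_1 = 7*1 + 0 = 7.
Check: 99^2 - 200*7^2 = 9801 - 9800 = 1, so (x, y) = (99, 7) solves the equation, and by the theorem it is the least positive solution.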